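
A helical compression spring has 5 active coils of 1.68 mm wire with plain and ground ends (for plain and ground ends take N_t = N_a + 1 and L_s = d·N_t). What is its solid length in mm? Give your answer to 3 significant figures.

plain and ground ends: N_t = N_a + 1 = 5 + 1 = 6
L_s = d·N_t = 1.68 × 6 = 10.08 mm

10.1 mm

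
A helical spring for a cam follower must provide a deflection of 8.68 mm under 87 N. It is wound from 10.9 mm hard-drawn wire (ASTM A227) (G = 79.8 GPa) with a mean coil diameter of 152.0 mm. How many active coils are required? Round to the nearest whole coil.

Required rate k = F/δ = 87/8.68 = 10.023 N/mm
N_a = Gd⁴/(8D³k) = (79.8×10³ × 10.9⁴)/(8 × 152.0³ × 10.023)
    = 1.12644e+09 / 2.81592e+08 = 4 → 4 coils

4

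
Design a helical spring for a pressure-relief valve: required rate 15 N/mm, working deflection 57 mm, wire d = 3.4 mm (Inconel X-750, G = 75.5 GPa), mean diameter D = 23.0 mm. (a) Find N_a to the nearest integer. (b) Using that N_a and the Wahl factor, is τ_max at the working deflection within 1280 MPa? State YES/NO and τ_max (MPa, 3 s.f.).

N_a = Gd⁴/(8D³k) = (75.5×10³)(3.4⁴)/(8·23.0³·15) = 6.91 → N_a = 7
Actual rate k = Gd⁴/(8D³·7) = 14.808 N/mm
Working load F = kδ = 14.808·57 = 844.05 N
C = 23.0/3.4 = 6.7647; K_W = (4C−1)/(4C−4)+0.615/C = 1.2210
τ_max = K_W·8FD/(πd³) = 1.2210·1257.8 = 1535.7 MPa
τ_max > 1280 MPa → exceeds allowable

(a) 7 coils; (b) NO, τ_max = 1540 MPa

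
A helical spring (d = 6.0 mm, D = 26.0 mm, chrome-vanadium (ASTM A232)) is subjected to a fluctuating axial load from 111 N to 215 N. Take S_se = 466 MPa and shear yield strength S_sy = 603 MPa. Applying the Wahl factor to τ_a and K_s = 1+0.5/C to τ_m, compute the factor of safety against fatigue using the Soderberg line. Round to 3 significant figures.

C = D/d = 26.0/6.0 = 4.3333; K_W = (4C−1)/(4C−4)+0.615/C = 1.3669; K_s = 1+0.5/C = 1.1154
F_a = (F_max−F_min)/2 = 52 N; F_m = (F_max+F_min)/2 = 163 N
τ_a = K_W·8F_aD/(πd³) = 1.3669 × 15.939 = 21.787 MPa
τ_m = K_s·8F_mD/(πd³) = 1.1154 × 49.963 = 55.728 MPa
Soderberg: 1/n_f = τ_a/S_se + τ_m/S_sy = 21.787/466 + 55.728/603 = 0.04675 + 0.09242 = 0.13917
n_f = 1/0.13917 = 7.185

7.19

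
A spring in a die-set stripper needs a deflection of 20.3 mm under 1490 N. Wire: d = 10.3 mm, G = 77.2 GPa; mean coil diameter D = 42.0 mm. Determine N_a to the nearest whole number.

20

Required rate k = F/δ = 1490/20.3 = 73.399 N/mm
N_a = Gd⁴/(8D³k) = (77.2×10³ × 10.3⁴)/(8 × 42.0³ × 73.399)
    = 8.68893e+08 / 4.35039e+07 = 19.97 → 20 coils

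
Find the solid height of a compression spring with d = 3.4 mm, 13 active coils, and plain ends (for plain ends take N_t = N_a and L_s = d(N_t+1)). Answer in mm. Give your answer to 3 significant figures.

plain ends: N_t = N_a = 13
L_s = d·(N_t+1) = 3.4 × 14 = 47.6 mm

47.6 mm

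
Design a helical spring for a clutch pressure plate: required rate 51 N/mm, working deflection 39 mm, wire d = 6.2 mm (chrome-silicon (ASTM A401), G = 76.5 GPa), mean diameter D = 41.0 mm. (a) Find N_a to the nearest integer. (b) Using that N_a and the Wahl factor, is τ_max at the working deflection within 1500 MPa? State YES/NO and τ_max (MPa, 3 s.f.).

N_a = Gd⁴/(8D³k) = (76.5×10³)(6.2⁴)/(8·41.0³·51) = 4.02 → N_a = 4
Actual rate k = Gd⁴/(8D³·4) = 51.254 N/mm
Working load F = kδ = 51.254·39 = 1998.9 N
C = 41.0/6.2 = 6.6129; K_W = (4C−1)/(4C−4)+0.615/C = 1.2266
τ_max = K_W·8FD/(πd³) = 1.2266·875.67 = 1074.1 MPa
τ_max ≤ 1500 MPa → acceptable

(a) 4 coils; (b) YES, τ_max = 1070 MPa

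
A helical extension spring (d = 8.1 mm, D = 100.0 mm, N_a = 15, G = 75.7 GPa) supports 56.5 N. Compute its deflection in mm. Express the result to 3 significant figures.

20.8 mm

k = Gd⁴/(8D³N_a) = (75.7×10³)(8.1⁴)/(8·100.0³·15) = 2.7155 N/mm
δ = F/k = 56.5 / 2.7155 = 20.806 mm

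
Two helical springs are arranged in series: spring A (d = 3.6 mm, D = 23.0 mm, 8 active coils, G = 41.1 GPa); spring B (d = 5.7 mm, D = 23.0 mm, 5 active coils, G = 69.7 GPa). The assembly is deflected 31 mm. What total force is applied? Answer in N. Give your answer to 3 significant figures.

260 N

k_A = Gd⁴/(8D³N_a) = (41.1×10³)(3.6⁴)/(8·23.0³·8) = 8.8652 N/mm
k_B = Gd⁴/(8D³N_a) = (69.7×10³)(5.7⁴)/(8·23.0³·5) = 151.18 N/mm
Series: 1/k_eq = 1/8.8652 + 1/151.18 = 0.11942; k_eq = 8.3741 N/mm
F = k_eq·δ = 8.3741·31 = 259.6 N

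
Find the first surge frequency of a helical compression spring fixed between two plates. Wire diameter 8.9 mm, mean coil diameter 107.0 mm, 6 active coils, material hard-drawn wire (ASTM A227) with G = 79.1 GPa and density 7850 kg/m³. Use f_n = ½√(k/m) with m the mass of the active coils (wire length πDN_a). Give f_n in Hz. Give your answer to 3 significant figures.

k = Gd⁴/(8D³N_a) = (79.1×10³)(8.9⁴)/(8·107.0³·6) = 8.44 N/mm = 8440 N/m
Wire length L = πDN_a = π·107.0·6 = 2016.9 mm
m = ρ·(πd²/4)·L = 7850 × 62.211×10⁻⁶ m² × 2.0169 m = 0.98497 kg
f_n = ½√(k/m) = 0.5·√(8440/0.98497) = 0.5·√(8568.8) = 46.284 Hz

46.3 Hz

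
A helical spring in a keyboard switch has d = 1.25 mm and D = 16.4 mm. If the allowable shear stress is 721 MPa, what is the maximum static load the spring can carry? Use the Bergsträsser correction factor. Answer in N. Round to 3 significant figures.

30.6 N

C = D/d = 16.4/1.25 = 13.1200
K_B = (4C+2)/(4C−3) = 54.480/49.480 = 1.1011
τ_max = K·8FD/(πd³) → F_max = τ_allow·πd³/(8DK)
F_max = 721·π·1.25³/(8·16.4·1.1011) = 4424/144.46 = 30.625 N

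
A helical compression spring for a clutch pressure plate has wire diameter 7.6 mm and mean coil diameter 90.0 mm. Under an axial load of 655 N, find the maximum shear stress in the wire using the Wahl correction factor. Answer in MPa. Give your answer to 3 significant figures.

Spring index C = D/d = 90.0/7.6 = 11.8421
K_W = (4C−1)/(4C−4) + 0.615/C = 46.368/43.368 + 0.0519 = 1.1211
τ₀ = 8FD/(πd³) = 8·655·90.0/(π·7.6³) = 471600/1379.1 = 341.97 MPa
τ_max = K·τ₀ = 1.1211 × 341.97 = 383.38 MPa

383 MPa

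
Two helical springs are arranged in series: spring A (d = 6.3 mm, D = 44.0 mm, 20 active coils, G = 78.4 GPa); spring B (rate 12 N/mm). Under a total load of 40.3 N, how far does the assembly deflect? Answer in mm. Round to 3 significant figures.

k_A = Gd⁴/(8D³N_a) = (78.4×10³)(6.3⁴)/(8·44.0³·20) = 9.0615 N/mm
Series: 1/k_eq = 1/9.0615 + 1/12 = 0.19369; k_eq = 5.1629 N/mm
δ = F/k_eq = 40.3/5.1629 = 7.8057 mm

7.81 mm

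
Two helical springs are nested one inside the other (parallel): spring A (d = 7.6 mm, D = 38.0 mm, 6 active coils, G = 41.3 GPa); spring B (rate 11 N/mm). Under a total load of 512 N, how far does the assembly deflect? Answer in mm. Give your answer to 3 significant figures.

k_A = Gd⁴/(8D³N_a) = (41.3×10³)(7.6⁴)/(8·38.0³·6) = 52.313 N/mm
Parallel: k_eq = 52.313 + 11 = 63.313 N/mm
δ = F/k_eq = 512/63.313 = 8.0868 mm

8.09 mm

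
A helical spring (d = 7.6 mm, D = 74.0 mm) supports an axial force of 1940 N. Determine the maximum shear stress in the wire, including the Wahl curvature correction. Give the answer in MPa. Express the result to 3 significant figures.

957 MPa

Spring index C = D/d = 74.0/7.6 = 9.7368
K_W = (4C−1)/(4C−4) + 0.615/C = 37.947/34.947 + 0.0632 = 1.1490
τ₀ = 8FD/(πd³) = 8·1940·74.0/(π·7.6³) = 1.14848e+06/1379.1 = 832.78 MPa
τ_max = K·τ₀ = 1.1490 × 832.78 = 956.87 MPa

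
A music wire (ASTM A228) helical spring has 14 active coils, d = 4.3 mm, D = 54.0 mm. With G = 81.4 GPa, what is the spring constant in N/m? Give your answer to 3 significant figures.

k = Gd⁴/(8D³N_a) = (81.4×10³ × 4.3⁴) / (8 × 54.0³ × 14)
  = 2.7829e+07 / 1.7636e+07 = 1.578 N/mm = 1578 N/m

1580 N/m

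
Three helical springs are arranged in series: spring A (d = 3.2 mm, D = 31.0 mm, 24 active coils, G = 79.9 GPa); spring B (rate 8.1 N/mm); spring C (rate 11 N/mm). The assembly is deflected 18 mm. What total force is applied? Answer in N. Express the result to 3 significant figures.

k_A = Gd⁴/(8D³N_a) = (79.9×10³)(3.2⁴)/(8·31.0³·24) = 1.4647 N/mm
Series: 1/k_eq = 1/1.4647 + 1/8.1 + 1/11 = 0.89708; k_eq = 1.1147 N/mm
F = k_eq·δ = 1.1147·18 = 20.065 N

20.1 N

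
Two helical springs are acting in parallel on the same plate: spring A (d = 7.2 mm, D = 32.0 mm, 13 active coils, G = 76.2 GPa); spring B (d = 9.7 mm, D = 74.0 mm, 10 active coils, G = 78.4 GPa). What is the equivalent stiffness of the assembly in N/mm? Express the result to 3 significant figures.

81.5 N/mm

k_A = Gd⁴/(8D³N_a) = (76.2×10³)(7.2⁴)/(8·32.0³·13) = 60.09 N/mm
k_B = Gd⁴/(8D³N_a) = (78.4×10³)(9.7⁴)/(8·74.0³·10) = 21.41 N/mm
Parallel: k_eq = 60.09 + 21.41 = 81.5 N/mm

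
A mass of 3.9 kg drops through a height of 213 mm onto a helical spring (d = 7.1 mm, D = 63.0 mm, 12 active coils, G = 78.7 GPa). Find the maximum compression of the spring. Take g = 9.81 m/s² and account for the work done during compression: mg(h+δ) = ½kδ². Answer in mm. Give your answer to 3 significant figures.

49.1 mm

k = Gd⁴/(8D³N_a) = (78.7×10³)(7.1⁴)/(8·63.0³·12) = 8.3313 N/mm
W = mg = 3.9 × 9.81 = 38.259 N
½kδ² − Wδ − Wh = 0 → δ = (W + √(W² + 2kWh))/k
δ = (38.259 + √(1463.8 + 135787))/8.3313 = (38.259 + 370.47)/8.3313 = 49.06 mm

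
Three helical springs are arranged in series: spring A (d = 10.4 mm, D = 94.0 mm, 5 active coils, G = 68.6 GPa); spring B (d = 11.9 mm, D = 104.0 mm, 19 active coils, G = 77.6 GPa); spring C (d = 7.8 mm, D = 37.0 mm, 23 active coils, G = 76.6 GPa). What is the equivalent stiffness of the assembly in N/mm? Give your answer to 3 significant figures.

k_A = Gd⁴/(8D³N_a) = (68.6×10³)(10.4⁴)/(8·94.0³·5) = 24.155 N/mm
k_B = Gd⁴/(8D³N_a) = (77.6×10³)(11.9⁴)/(8·104.0³·19) = 9.1014 N/mm
k_C = Gd⁴/(8D³N_a) = (76.6×10³)(7.8⁴)/(8·37.0³·23) = 30.422 N/mm
Series: 1/k_eq = 1/24.155 + 1/9.1014 + 1/30.422 = 0.18414; k_eq = 5.4305 N/mm

5.43 N/mm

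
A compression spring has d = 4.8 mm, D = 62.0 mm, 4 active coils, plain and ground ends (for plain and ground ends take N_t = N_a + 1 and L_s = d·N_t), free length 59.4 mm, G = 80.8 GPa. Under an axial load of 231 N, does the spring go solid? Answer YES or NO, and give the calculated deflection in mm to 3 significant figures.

YES, δ = 41.1 mm

k = Gd⁴/(8D³N_a) = (80.8×10³)(4.8⁴)/(8·62.0³·4) = 5.6241 N/mm
N_t = 5; L_s = 4.8·5 = 24 mm; δ_solid = L₀ − L_s = 59.4 − 24 = 35.4 mm
δ = F/k = 231/5.6241 = 41.073 mm
δ ≥ δ_solid → spring goes solid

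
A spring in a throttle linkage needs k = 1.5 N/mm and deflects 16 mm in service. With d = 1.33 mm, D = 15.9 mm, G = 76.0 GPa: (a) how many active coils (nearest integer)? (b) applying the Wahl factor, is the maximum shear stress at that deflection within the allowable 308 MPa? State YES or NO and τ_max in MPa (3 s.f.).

N_a = Gd⁴/(8D³k) = (76.0×10³)(1.33⁴)/(8·15.9³·1.5) = 4.93 → N_a = 5
Actual rate k = Gd⁴/(8D³·5) = 1.479 N/mm
Working load F = kδ = 1.479·16 = 23.664 N
C = 15.9/1.33 = 11.9549; K_W = (4C−1)/(4C−4)+0.615/C = 1.1199
τ_max = K_W·8FD/(πd³) = 1.1199·407.26 = 456.09 MPa
τ_max > 308 MPa → exceeds allowable

(a) 5 coils; (b) NO, τ_max = 456 MPa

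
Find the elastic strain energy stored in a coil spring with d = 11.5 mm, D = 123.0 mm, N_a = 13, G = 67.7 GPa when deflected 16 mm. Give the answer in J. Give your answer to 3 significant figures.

0.783 J

k = Gd⁴/(8D³N_a) = (67.7×10³)(11.5⁴)/(8·123.0³·13) = 6.1183 N/mm
U = ½kδ² = 0.5 × 6.1183 × 16² = 783.14 N·mm = 0.78314 J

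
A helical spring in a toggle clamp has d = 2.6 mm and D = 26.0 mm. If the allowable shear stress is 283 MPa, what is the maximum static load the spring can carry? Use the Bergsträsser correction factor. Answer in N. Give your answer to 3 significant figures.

66.2 N

C = D/d = 26.0/2.6 = 10.0000
K_B = (4C+2)/(4C−3) = 42.000/37.000 = 1.1351
τ_max = K·8FD/(πd³) → F_max = τ_allow·πd³/(8DK)
F_max = 283·π·2.6³/(8·26.0·1.1351) = 15626/236.11 = 66.183 N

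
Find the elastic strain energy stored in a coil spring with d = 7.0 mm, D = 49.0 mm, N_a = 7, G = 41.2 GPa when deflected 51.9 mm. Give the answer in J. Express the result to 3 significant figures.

k = Gd⁴/(8D³N_a) = (41.2×10³)(7.0⁴)/(8·49.0³·7) = 15.015 N/mm
U = ½kδ² = 0.5 × 15.015 × 51.9² = 20222 N·mm = 20.222 J

20.2 J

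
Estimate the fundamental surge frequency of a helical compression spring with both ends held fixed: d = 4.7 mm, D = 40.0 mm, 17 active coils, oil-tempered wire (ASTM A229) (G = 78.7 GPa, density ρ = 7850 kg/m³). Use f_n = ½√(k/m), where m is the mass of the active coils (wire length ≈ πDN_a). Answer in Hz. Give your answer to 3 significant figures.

k = Gd⁴/(8D³N_a) = (78.7×10³)(4.7⁴)/(8·40.0³·17) = 4.4121 N/mm = 4412.1 N/m
Wire length L = πDN_a = π·40.0·17 = 2136.3 mm
m = ρ·(πd²/4)·L = 7850 × 17.349×10⁻⁶ m² × 2.1363 m = 0.29095 kg
f_n = ½√(k/m) = 0.5·√(4412.1/0.29095) = 0.5·√(15165) = 61.572 Hz

61.6 Hz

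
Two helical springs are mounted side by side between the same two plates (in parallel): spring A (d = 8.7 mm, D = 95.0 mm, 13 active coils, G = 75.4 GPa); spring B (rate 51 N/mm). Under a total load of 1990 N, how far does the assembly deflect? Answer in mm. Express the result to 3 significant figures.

35.6 mm

k_A = Gd⁴/(8D³N_a) = (75.4×10³)(8.7⁴)/(8·95.0³·13) = 4.8444 N/mm
Parallel: k_eq = 4.8444 + 51 = 55.844 N/mm
δ = F/k_eq = 1990/55.844 = 35.635 mm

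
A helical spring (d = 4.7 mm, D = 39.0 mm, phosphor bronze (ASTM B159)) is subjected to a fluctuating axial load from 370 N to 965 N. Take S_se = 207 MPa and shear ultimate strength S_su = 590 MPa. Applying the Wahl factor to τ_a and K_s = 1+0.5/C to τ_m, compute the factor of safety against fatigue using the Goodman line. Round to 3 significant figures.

0.362

C = D/d = 39.0/4.7 = 8.2979; K_W = (4C−1)/(4C−4)+0.615/C = 1.1769; K_s = 1+0.5/C = 1.0603
F_a = (F_max−F_min)/2 = 297.5 N; F_m = (F_max+F_min)/2 = 667.5 N
τ_a = K_W·8F_aD/(πd³) = 1.1769 × 284.58 = 334.91 MPa
τ_m = K_s·8F_mD/(πd³) = 1.0603 × 638.5 = 676.98 MPa
Goodman: 1/n_f = τ_a/S_se + τ_m/S_su = 334.91/207 + 676.98/590 = 1.61794 + 1.14742 = 2.7654
n_f = 1/2.7654 = 0.3616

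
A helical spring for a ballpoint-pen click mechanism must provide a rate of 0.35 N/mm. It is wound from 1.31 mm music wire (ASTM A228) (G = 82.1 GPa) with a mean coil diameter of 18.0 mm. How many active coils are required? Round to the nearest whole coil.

15

N_a = Gd⁴/(8D³k) = (82.1×10³ × 1.31⁴)/(8 × 18.0³ × 0.35)
    = 241784 / 16329.6 = 14.81 → 15 coils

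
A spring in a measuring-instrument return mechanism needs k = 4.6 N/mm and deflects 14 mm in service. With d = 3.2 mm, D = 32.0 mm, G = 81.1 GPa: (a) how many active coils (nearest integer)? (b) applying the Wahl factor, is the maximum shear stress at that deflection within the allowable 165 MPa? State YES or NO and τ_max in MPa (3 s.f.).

(a) 7 coils; (b) NO, τ_max = 185 MPa

N_a = Gd⁴/(8D³k) = (81.1×10³)(3.2⁴)/(8·32.0³·4.6) = 7.052 → N_a = 7
Actual rate k = Gd⁴/(8D³·7) = 4.6343 N/mm
Working load F = kδ = 4.6343·14 = 64.88 N
C = 32.0/3.2 = 10.0000; K_W = (4C−1)/(4C−4)+0.615/C = 1.1448
τ_max = K_W·8FD/(πd³) = 1.1448·161.34 = 184.71 MPa
τ_max > 165 MPa → exceeds allowable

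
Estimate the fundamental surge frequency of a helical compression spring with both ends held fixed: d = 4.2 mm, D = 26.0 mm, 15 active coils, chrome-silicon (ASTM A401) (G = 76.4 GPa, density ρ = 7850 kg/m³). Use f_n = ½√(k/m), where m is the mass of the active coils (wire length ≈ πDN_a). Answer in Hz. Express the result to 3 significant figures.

145 Hz

k = Gd⁴/(8D³N_a) = (76.4×10³)(4.2⁴)/(8·26.0³·15) = 11.272 N/mm = 11272 N/m
Wire length L = πDN_a = π·26.0·15 = 1225.2 mm
m = ρ·(πd²/4)·L = 7850 × 13.854×10⁻⁶ m² × 1.2252 m = 0.13325 kg
f_n = ½√(k/m) = 0.5·√(11272/0.13325) = 0.5·√(84590) = 145.42 Hz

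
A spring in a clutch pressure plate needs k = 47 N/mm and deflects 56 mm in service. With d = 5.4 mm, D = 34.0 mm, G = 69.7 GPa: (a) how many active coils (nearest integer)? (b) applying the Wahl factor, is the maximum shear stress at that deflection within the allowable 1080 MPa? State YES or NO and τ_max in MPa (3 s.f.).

(a) 4 coils; (b) NO, τ_max = 1800 MPa

N_a = Gd⁴/(8D³k) = (69.7×10³)(5.4⁴)/(8·34.0³·47) = 4.01 → N_a = 4
Actual rate k = Gd⁴/(8D³·4) = 47.122 N/mm
Working load F = kδ = 47.122·56 = 2638.8 N
C = 34.0/5.4 = 6.2963; K_W = (4C−1)/(4C−4)+0.615/C = 1.2393
τ_max = K_W·8FD/(πd³) = 1.2393·1450.9 = 1798.1 MPa
τ_max > 1080 MPa → exceeds allowable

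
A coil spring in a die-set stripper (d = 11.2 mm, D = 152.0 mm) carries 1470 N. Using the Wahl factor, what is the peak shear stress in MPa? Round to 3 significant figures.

448 MPa

Spring index C = D/d = 152.0/11.2 = 13.5714
K_W = (4C−1)/(4C−4) + 0.615/C = 53.286/50.286 + 0.0453 = 1.1050
τ₀ = 8FD/(πd³) = 8·1470·152.0/(π·11.2³) = 1.78752e+06/4413.7 = 404.99 MPa
τ_max = K·τ₀ = 1.1050 × 404.99 = 447.51 MPa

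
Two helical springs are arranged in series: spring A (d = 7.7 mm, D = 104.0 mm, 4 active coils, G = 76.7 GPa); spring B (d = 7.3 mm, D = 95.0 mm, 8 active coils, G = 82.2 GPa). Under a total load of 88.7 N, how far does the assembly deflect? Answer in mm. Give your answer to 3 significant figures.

32.7 mm

k_A = Gd⁴/(8D³N_a) = (76.7×10³)(7.7⁴)/(8·104.0³·4) = 7.4905 N/mm
k_B = Gd⁴/(8D³N_a) = (82.2×10³)(7.3⁴)/(8·95.0³·8) = 4.2541 N/mm
Series: 1/k_eq = 1/7.4905 + 1/4.2541 = 0.36857; k_eq = 2.7132 N/mm
δ = F/k_eq = 88.7/2.7132 = 32.692 mm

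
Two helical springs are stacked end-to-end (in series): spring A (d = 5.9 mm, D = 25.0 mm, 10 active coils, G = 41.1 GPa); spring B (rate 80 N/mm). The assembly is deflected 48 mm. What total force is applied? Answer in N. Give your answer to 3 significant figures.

1280 N

k_A = Gd⁴/(8D³N_a) = (41.1×10³)(5.9⁴)/(8·25.0³·10) = 39.842 N/mm
Series: 1/k_eq = 1/39.842 + 1/80 = 0.037599; k_eq = 26.596 N/mm
F = k_eq·δ = 26.596·48 = 1276.6 N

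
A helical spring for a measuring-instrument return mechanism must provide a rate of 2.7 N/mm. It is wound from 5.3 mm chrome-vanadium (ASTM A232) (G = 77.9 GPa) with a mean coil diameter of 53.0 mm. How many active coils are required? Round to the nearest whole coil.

N_a = Gd⁴/(8D³k) = (77.9×10³ × 5.3⁴)/(8 × 53.0³ × 2.7)
    = 6.14668e+07 / 3.21574e+06 = 19.11 → 19 coils

19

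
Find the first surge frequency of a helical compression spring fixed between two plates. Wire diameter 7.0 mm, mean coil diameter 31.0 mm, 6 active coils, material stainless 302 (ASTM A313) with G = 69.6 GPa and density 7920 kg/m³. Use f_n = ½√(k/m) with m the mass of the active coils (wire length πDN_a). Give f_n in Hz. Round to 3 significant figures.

405 Hz

k = Gd⁴/(8D³N_a) = (69.6×10³)(7.0⁴)/(8·31.0³·6) = 116.86 N/mm = 1.1686e+05 N/m
Wire length L = πDN_a = π·31.0·6 = 584.34 mm
m = ρ·(πd²/4)·L = 7920 × 38.485×10⁻⁶ m² × 0.58434 m = 0.1781 kg
f_n = ½√(k/m) = 0.5·√(1.1686e+05/0.1781) = 0.5·√(6.5615e+05) = 405.01 Hz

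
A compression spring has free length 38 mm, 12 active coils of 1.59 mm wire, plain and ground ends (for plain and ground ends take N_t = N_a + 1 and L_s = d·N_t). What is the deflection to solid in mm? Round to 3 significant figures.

17.3 mm

N_t = 13; L_s = 1.59·13 = 20.67 mm
δ_solid = L₀ − L_s = 38 − 20.67 = 17.33 mm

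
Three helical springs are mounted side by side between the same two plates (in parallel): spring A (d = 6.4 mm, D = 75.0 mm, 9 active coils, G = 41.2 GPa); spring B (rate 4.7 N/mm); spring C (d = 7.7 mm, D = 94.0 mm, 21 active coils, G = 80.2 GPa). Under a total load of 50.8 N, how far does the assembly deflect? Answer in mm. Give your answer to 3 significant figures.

5.65 mm

k_A = Gd⁴/(8D³N_a) = (41.2×10³)(6.4⁴)/(8·75.0³·9) = 2.2756 N/mm
k_C = Gd⁴/(8D³N_a) = (80.2×10³)(7.7⁴)/(8·94.0³·21) = 2.0204 N/mm
Parallel: k_eq = 2.2756 + 4.7 + 2.0204 = 8.9961 N/mm
δ = F/k_eq = 50.8/8.9961 = 5.6469 mm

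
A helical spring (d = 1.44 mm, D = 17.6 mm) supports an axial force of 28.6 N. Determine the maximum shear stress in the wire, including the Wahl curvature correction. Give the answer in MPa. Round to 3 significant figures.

480 MPa

Spring index C = D/d = 17.6/1.44 = 12.2222
K_W = (4C−1)/(4C−4) + 0.615/C = 47.889/44.889 + 0.0503 = 1.1171
τ₀ = 8FD/(πd³) = 8·28.6·17.6/(π·1.44³) = 4026.88/9.3807 = 429.27 MPa
τ_max = K·τ₀ = 1.1171 × 429.27 = 479.56 MPa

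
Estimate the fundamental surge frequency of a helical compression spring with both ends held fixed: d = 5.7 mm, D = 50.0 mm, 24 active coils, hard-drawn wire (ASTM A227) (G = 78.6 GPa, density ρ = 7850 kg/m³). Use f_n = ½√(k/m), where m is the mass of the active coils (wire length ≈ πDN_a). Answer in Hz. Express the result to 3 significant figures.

33.8 Hz

k = Gd⁴/(8D³N_a) = (78.6×10³)(5.7⁴)/(8·50.0³·24) = 3.4571 N/mm = 3457.1 N/m
Wire length L = πDN_a = π·50.0·24 = 3769.9 mm
m = ρ·(πd²/4)·L = 7850 × 25.518×10⁻⁶ m² × 3.7699 m = 0.75516 kg
f_n = ½√(k/m) = 0.5·√(3457.1/0.75516) = 0.5·√(4577.9) = 33.83 Hz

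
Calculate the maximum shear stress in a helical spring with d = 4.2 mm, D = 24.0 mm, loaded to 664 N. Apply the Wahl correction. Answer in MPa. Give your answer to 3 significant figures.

694 MPa

Spring index C = D/d = 24.0/4.2 = 5.7143
K_W = (4C−1)/(4C−4) + 0.615/C = 21.857/18.857 + 0.1076 = 1.2667
τ₀ = 8FD/(πd³) = 8·664·24.0/(π·4.2³) = 127488/232.75 = 547.74 MPa
τ_max = K·τ₀ = 1.2667 × 547.74 = 693.83 MPa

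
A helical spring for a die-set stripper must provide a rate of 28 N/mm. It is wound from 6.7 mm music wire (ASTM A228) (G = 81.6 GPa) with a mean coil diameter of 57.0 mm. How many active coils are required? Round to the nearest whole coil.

4

N_a = Gd⁴/(8D³k) = (81.6×10³ × 6.7⁴)/(8 × 57.0³ × 28)
    = 1.64433e+08 / 4.14832e+07 = 3.964 → 4 coils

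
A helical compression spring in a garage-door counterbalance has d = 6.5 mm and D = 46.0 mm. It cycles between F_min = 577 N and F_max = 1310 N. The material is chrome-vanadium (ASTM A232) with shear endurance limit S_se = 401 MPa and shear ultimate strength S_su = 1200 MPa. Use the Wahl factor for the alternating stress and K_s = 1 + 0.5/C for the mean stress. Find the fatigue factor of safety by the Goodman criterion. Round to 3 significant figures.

1.20

C = D/d = 46.0/6.5 = 7.0769; K_W = (4C−1)/(4C−4)+0.615/C = 1.2103; K_s = 1+0.5/C = 1.0707
F_a = (F_max−F_min)/2 = 366.5 N; F_m = (F_max+F_min)/2 = 943.5 N
τ_a = K_W·8F_aD/(πd³) = 1.2103 × 156.33 = 189.2 MPa
τ_m = K_s·8F_mD/(πd³) = 1.0707 × 402.44 = 430.87 MPa
Goodman: 1/n_f = τ_a/S_se + τ_m/S_su = 189.2/401 + 430.87/1200 = 0.47183 + 0.35906 = 0.83089
n_f = 1/0.83089 = 1.204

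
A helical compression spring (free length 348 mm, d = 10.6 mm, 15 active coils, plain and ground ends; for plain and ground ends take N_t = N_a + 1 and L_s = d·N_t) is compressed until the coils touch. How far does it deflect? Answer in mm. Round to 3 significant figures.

N_t = 16; L_s = 10.6·16 = 169.6 mm
δ_solid = L₀ − L_s = 348 − 169.6 = 178.4 mm

178 mm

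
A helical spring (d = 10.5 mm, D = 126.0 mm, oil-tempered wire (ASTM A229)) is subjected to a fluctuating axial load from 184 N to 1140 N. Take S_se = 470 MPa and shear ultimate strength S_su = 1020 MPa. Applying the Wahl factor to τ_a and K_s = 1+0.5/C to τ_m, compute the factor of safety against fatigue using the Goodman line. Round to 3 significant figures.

C = D/d = 126.0/10.5 = 12.0000; K_W = (4C−1)/(4C−4)+0.615/C = 1.1194; K_s = 1+0.5/C = 1.0417
F_a = (F_max−F_min)/2 = 478 N; F_m = (F_max+F_min)/2 = 662 N
τ_a = K_W·8F_aD/(πd³) = 1.1194 × 132.49 = 148.31 MPa
τ_m = K_s·8F_mD/(πd³) = 1.0417 × 183.49 = 191.13 MPa
Goodman: 1/n_f = τ_a/S_se + τ_m/S_su = 148.31/470 + 191.13/1020 = 0.31555 + 0.18738 = 0.50293
n_f = 1/0.50293 = 1.988

1.99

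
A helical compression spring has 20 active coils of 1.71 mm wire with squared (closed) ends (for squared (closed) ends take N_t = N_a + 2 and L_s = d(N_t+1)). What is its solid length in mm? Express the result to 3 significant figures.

39.3 mm

squared (closed) ends: N_t = N_a + 2 = 20 + 2 = 22
L_s = d·(N_t+1) = 1.71 × 23 = 39.33 mm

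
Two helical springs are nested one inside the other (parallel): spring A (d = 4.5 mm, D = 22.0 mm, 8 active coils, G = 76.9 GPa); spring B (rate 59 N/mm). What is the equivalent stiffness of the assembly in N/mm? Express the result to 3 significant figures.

105 N/mm

k_A = Gd⁴/(8D³N_a) = (76.9×10³)(4.5⁴)/(8·22.0³·8) = 46.273 N/mm
Parallel: k_eq = 46.273 + 59 = 105.27 N/mm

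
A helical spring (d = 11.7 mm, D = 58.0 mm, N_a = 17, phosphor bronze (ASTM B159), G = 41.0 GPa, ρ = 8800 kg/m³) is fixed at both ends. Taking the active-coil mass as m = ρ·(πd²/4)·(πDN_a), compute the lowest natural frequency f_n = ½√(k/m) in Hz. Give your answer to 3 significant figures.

49.7 Hz

k = Gd⁴/(8D³N_a) = (41.0×10³)(11.7⁴)/(8·58.0³·17) = 28.954 N/mm = 28954 N/m
Wire length L = πDN_a = π·58.0·17 = 3097.6 mm
m = ρ·(πd²/4)·L = 8800 × 107.51×10⁻⁶ m² × 3.0976 m = 2.9307 kg
f_n = ½√(k/m) = 0.5·√(28954/2.9307) = 0.5·√(9879.5) = 49.698 Hz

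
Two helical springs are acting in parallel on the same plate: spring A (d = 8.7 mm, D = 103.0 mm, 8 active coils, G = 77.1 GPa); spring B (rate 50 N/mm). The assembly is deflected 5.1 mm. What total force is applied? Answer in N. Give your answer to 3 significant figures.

287 N

k_A = Gd⁴/(8D³N_a) = (77.1×10³)(8.7⁴)/(8·103.0³·8) = 6.316 N/mm
Parallel: k_eq = 6.316 + 50 = 56.316 N/mm
F = k_eq·δ = 56.316·5.1 = 287.21 N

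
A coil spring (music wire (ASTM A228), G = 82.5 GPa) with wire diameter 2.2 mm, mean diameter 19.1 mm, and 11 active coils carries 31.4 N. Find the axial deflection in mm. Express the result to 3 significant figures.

9.96 mm

k = Gd⁴/(8D³N_a) = (82.5×10³)(2.2⁴)/(8·19.1³·11) = 3.1518 N/mm
δ = F/k = 31.4 / 3.1518 = 9.9625 mm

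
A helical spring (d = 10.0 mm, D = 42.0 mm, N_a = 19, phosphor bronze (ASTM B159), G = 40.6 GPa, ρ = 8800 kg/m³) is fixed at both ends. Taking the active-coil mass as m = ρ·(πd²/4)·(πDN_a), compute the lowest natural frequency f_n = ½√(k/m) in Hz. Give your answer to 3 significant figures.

72.1 Hz

k = Gd⁴/(8D³N_a) = (40.6×10³)(10.0⁴)/(8·42.0³·19) = 36.052 N/mm = 36052 N/m
Wire length L = πDN_a = π·42.0·19 = 2507 mm
m = ρ·(πd²/4)·L = 8800 × 78.54×10⁻⁶ m² × 2.507 m = 1.7327 kg
f_n = ½√(k/m) = 0.5·√(36052/1.7327) = 0.5·√(20807) = 72.123 Hz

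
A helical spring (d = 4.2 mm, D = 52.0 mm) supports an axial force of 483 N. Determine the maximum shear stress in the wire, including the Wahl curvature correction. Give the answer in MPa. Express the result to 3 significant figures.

Spring index C = D/d = 52.0/4.2 = 12.3810
K_W = (4C−1)/(4C−4) + 0.615/C = 48.524/45.524 + 0.0497 = 1.1156
τ₀ = 8FD/(πd³) = 8·483·52.0/(π·4.2³) = 200928/232.75 = 863.26 MPa
τ_max = K·τ₀ = 1.1156 × 863.26 = 963.03 MPa

963 MPa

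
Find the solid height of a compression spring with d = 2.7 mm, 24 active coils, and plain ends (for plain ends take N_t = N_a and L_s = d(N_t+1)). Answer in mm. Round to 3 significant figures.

67.5 mm

plain ends: N_t = N_a = 24
L_s = d·(N_t+1) = 2.7 × 25 = 67.5 mm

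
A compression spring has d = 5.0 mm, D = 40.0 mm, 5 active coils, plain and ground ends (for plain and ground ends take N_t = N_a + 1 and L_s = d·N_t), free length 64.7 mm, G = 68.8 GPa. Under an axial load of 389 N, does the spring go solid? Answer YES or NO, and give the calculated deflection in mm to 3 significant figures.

NO, δ = 23.2 mm

k = Gd⁴/(8D³N_a) = (68.8×10³)(5.0⁴)/(8·40.0³·5) = 16.797 N/mm
N_t = 6; L_s = 5.0·6 = 30 mm; δ_solid = L₀ − L_s = 64.7 − 30 = 34.7 mm
δ = F/k = 389/16.797 = 23.159 mm
δ < δ_solid → spring does not go solid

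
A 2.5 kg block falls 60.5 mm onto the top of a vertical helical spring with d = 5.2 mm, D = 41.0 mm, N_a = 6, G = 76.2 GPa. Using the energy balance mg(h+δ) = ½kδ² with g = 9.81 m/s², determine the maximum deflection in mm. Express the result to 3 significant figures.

k = Gd⁴/(8D³N_a) = (76.2×10³)(5.2⁴)/(8·41.0³·6) = 16.841 N/mm
W = mg = 2.5 × 9.81 = 24.525 N
½kδ² − Wδ − Wh = 0 → δ = (W + √(W² + 2kWh))/k
δ = (24.525 + √(601.48 + 49977))/16.841 = (24.525 + 224.9)/16.841 = 14.81 mm

14.8 mm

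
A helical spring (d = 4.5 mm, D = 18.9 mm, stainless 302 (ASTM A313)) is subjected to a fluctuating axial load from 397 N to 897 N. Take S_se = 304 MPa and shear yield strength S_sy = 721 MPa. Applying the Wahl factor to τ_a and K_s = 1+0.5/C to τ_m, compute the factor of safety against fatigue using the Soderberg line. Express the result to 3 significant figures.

0.885

C = D/d = 18.9/4.5 = 4.2000; K_W = (4C−1)/(4C−4)+0.615/C = 1.3808; K_s = 1+0.5/C = 1.1190
F_a = (F_max−F_min)/2 = 250 N; F_m = (F_max+F_min)/2 = 647 N
τ_a = K_W·8F_aD/(πd³) = 1.3808 × 132.04 = 182.32 MPa
τ_m = K_s·8F_mD/(πd³) = 1.1190 × 341.72 = 382.4 MPa
Soderberg: 1/n_f = τ_a/S_se + τ_m/S_sy = 182.32/304 + 382.4/721 = 0.59974 + 0.53037 = 1.1301
n_f = 1/1.1301 = 0.8849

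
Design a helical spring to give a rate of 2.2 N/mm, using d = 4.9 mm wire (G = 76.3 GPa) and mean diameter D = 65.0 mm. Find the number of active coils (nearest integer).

9

N_a = Gd⁴/(8D³k) = (76.3×10³ × 4.9⁴)/(8 × 65.0³ × 2.2)
    = 4.39854e+07 / 4.8334e+06 = 9.1 → 9 coils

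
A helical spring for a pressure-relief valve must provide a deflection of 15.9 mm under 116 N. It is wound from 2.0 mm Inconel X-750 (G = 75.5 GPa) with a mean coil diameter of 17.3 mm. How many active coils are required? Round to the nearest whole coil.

Required rate k = F/δ = 116/15.9 = 7.2956 N/mm
N_a = Gd⁴/(8D³k) = (75.5×10³ × 2.0⁴)/(8 × 17.3³ × 7.2956)
    = 1.208e+06 / 302196 = 3.997 → 4 coils

4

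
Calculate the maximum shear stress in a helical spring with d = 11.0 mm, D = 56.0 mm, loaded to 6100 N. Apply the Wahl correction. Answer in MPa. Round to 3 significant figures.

Spring index C = D/d = 56.0/11.0 = 5.0909
K_W = (4C−1)/(4C−4) + 0.615/C = 19.364/16.364 + 0.1208 = 1.3041
τ₀ = 8FD/(πd³) = 8·6100·56.0/(π·11.0³) = 2.7328e+06/4181.5 = 653.55 MPa
τ_max = K·τ₀ = 1.3041 × 653.55 = 852.32 MPa

852 MPa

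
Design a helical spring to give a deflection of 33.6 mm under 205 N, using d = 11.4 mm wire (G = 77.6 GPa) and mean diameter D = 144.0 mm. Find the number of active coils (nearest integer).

9

Required rate k = F/δ = 205/33.6 = 6.1012 N/mm
N_a = Gd⁴/(8D³k) = (77.6×10³ × 11.4⁴)/(8 × 144.0³ × 6.1012)
    = 1.31063e+09 / 1.45744e+08 = 8.993 → 9 coils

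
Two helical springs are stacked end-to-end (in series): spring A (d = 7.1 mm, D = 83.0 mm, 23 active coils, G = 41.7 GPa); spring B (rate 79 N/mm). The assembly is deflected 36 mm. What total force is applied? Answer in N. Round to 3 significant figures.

35.8 N

k_A = Gd⁴/(8D³N_a) = (41.7×10³)(7.1⁴)/(8·83.0³·23) = 1.0072 N/mm
Series: 1/k_eq = 1/1.0072 + 1/79 = 1.0055; k_eq = 0.99452 N/mm
F = k_eq·δ = 0.99452·36 = 35.803 N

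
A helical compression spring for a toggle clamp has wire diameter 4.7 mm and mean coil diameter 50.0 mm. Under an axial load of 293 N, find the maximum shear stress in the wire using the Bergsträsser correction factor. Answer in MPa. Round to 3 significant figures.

Spring index C = D/d = 50.0/4.7 = 10.6383
K_B = (4C+2)/(4C−3) = 44.553/39.553 = 1.1264
τ₀ = 8FD/(πd³) = 8·293·50.0/(π·4.7³) = 117200/326.17 = 359.32 MPa
τ_max = K·τ₀ = 1.1264 × 359.32 = 404.74 MPa

405 MPa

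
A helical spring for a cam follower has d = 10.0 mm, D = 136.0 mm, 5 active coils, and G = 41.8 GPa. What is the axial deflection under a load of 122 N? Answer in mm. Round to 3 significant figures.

k = Gd⁴/(8D³N_a) = (41.8×10³)(10.0⁴)/(8·136.0³·5) = 4.1543 N/mm
δ = F/k = 122 / 4.1543 = 29.367 mm

29.4 mm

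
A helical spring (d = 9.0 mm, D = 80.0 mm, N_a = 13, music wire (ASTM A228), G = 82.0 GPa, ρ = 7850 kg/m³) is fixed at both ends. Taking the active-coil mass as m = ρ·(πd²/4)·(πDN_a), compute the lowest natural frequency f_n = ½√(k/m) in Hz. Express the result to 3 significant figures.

39.3 Hz

k = Gd⁴/(8D³N_a) = (82.0×10³)(9.0⁴)/(8·80.0³·13) = 10.104 N/mm = 10104 N/m
Wire length L = πDN_a = π·80.0·13 = 3267.3 mm
m = ρ·(πd²/4)·L = 7850 × 63.617×10⁻⁶ m² × 3.2673 m = 1.6317 kg
f_n = ½√(k/m) = 0.5·√(10104/1.6317) = 0.5·√(6192.3) = 39.346 Hz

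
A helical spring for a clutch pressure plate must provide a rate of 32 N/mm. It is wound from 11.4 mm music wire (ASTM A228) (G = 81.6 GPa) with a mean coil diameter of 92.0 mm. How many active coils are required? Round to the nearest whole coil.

N_a = Gd⁴/(8D³k) = (81.6×10³ × 11.4⁴)/(8 × 92.0³ × 32)
    = 1.37819e+09 / 1.99344e+08 = 6.914 → 7 coils

7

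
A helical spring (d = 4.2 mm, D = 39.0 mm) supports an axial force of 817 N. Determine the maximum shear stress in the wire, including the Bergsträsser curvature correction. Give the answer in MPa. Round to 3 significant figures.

1260 MPa

Spring index C = D/d = 39.0/4.2 = 9.2857
K_B = (4C+2)/(4C−3) = 39.143/34.143 = 1.1464
τ₀ = 8FD/(πd³) = 8·817·39.0/(π·4.2³) = 254904/232.75 = 1095.2 MPa
τ_max = K·τ₀ = 1.1464 × 1095.2 = 1255.5 MPa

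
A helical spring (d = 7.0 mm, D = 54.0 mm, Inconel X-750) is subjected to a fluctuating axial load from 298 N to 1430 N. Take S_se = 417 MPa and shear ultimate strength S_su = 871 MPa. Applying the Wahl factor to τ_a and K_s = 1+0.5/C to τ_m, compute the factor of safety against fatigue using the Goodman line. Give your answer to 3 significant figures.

0.933

C = D/d = 54.0/7.0 = 7.7143; K_W = (4C−1)/(4C−4)+0.615/C = 1.1914; K_s = 1+0.5/C = 1.0648
F_a = (F_max−F_min)/2 = 566 N; F_m = (F_max+F_min)/2 = 864 N
τ_a = K_W·8F_aD/(πd³) = 1.1914 × 226.91 = 270.35 MPa
τ_m = K_s·8F_mD/(πd³) = 1.0648 × 346.38 = 368.83 MPa
Goodman: 1/n_f = τ_a/S_se + τ_m/S_su = 270.35/417 + 368.83/871 = 0.64832 + 0.42346 = 1.0718
n_f = 1/1.0718 = 0.933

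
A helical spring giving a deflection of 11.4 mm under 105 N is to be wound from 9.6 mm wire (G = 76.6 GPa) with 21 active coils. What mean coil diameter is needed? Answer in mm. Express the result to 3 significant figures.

Required rate k = F/δ = 105/11.4 = 9.2105 N/mm
D = (Gd⁴/(8N_a·k))^(1/3) = (76.6×10³·9.6⁴/(8·21·9.2105))^(1/3)
  = (420455)^(1/3) = 74.9158 mm

74.9 mm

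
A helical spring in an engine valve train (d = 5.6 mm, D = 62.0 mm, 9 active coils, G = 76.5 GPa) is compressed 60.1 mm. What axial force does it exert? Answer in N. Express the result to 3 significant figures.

263 N

k = Gd⁴/(8D³N_a) = (76.5×10³)(5.6⁴)/(8·62.0³·9) = 4.3844 N/mm
F = k·δ = 4.3844 × 60.1 = 263.5 N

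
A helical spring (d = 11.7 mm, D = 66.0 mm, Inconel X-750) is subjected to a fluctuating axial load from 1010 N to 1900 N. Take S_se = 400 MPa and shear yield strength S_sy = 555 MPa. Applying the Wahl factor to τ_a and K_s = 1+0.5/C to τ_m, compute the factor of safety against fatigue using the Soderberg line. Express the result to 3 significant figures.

2.23

C = D/d = 66.0/11.7 = 5.6410; K_W = (4C−1)/(4C−4)+0.615/C = 1.2706; K_s = 1+0.5/C = 1.0886
F_a = (F_max−F_min)/2 = 445 N; F_m = (F_max+F_min)/2 = 1455 N
τ_a = K_W·8F_aD/(πd³) = 1.2706 × 46.697 = 59.334 MPa
τ_m = K_s·8F_mD/(πd³) = 1.0886 × 152.68 = 166.22 MPa
Soderberg: 1/n_f = τ_a/S_se + τ_m/S_sy = 59.334/400 + 166.22/555 = 0.14834 + 0.29949 = 0.44782
n_f = 1/0.44782 = 2.233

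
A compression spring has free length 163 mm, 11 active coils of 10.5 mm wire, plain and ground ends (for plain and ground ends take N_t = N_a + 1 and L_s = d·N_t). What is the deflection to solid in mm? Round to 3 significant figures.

37.0 mm

N_t = 12; L_s = 10.5·12 = 126 mm
δ_solid = L₀ − L_s = 163 − 126 = 37 mm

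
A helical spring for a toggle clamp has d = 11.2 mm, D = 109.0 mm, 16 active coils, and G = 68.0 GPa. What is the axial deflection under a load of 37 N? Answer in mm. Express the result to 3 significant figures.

k = Gd⁴/(8D³N_a) = (68.0×10³)(11.2⁴)/(8·109.0³·16) = 6.4549 N/mm
δ = F/k = 37 / 6.4549 = 5.7321 mm

5.73 mm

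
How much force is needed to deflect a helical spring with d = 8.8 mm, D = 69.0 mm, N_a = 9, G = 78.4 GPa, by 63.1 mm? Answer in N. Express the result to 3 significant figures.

k = Gd⁴/(8D³N_a) = (78.4×10³)(8.8⁴)/(8·69.0³·9) = 19.878 N/mm
F = k·δ = 19.878 × 63.1 = 1254.3 N

1250 N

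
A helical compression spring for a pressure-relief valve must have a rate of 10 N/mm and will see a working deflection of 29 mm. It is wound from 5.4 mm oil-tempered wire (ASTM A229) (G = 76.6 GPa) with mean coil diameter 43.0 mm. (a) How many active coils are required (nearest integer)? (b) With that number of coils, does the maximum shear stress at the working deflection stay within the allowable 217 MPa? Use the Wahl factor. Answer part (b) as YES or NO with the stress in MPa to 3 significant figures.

(a) 10 coils; (b) NO, τ_max = 245 MPa

N_a = Gd⁴/(8D³k) = (76.6×10³)(5.4⁴)/(8·43.0³·10) = 10.24 → N_a = 10
Actual rate k = Gd⁴/(8D³·10) = 10.24 N/mm
Working load F = kδ = 10.24·29 = 296.97 N
C = 43.0/5.4 = 7.9630; K_W = (4C−1)/(4C−4)+0.615/C = 1.1849
τ_max = K_W·8FD/(πd³) = 1.1849·206.51 = 244.7 MPa
τ_max > 217 MPa → exceeds allowable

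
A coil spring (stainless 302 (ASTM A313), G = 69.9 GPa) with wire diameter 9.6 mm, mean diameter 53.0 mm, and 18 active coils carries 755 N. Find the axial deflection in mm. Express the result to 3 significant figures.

k = Gd⁴/(8D³N_a) = (69.9×10³)(9.6⁴)/(8·53.0³·18) = 27.693 N/mm
δ = F/k = 755 / 27.693 = 27.263 mm

27.3 mm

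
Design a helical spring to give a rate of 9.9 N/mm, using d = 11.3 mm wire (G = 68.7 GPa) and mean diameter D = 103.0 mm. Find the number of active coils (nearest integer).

13

N_a = Gd⁴/(8D³k) = (68.7×10³ × 11.3⁴)/(8 × 103.0³ × 9.9)
    = 1.12014e+09 / 8.6544e+07 = 12.94 → 13 coils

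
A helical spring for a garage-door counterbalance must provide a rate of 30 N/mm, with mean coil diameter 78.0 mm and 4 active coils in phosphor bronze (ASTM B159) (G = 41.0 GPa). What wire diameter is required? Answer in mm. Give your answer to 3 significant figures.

10.3 mm

d = (8D³N_a·k / G)^(1/4) = (8·78.0³·4·30 / (41.0×10³))^0.25
  = (11111)^0.25 = 10.2670 mm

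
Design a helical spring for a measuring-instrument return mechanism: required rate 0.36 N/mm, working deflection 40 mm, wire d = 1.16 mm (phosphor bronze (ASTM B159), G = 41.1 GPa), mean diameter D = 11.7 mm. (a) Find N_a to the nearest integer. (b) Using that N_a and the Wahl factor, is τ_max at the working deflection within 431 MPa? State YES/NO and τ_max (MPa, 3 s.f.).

N_a = Gd⁴/(8D³k) = (41.1×10³)(1.16⁴)/(8·11.7³·0.36) = 16.13 → N_a = 16
Actual rate k = Gd⁴/(8D³·16) = 0.363 N/mm
Working load F = kδ = 0.363·40 = 14.52 N
C = 11.7/1.16 = 10.0862; K_W = (4C−1)/(4C−4)+0.615/C = 1.1435
τ_max = K_W·8FD/(πd³) = 1.1435·277.15 = 316.93 MPa
τ_max ≤ 431 MPa → acceptable

(a) 16 coils; (b) YES, τ_max = 317 MPa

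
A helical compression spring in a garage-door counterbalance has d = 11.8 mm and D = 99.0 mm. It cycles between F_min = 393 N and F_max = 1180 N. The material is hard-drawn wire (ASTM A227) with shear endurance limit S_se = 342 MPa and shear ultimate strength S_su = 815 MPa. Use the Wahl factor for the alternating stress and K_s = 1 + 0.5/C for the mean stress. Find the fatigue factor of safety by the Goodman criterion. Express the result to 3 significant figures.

C = D/d = 99.0/11.8 = 8.3898; K_W = (4C−1)/(4C−4)+0.615/C = 1.1748; K_s = 1+0.5/C = 1.0596
F_a = (F_max−F_min)/2 = 393.5 N; F_m = (F_max+F_min)/2 = 786.5 N
τ_a = K_W·8F_aD/(πd³) = 1.1748 × 60.377 = 70.931 MPa
τ_m = K_s·8F_mD/(πd³) = 1.0596 × 120.68 = 127.87 MPa
Goodman: 1/n_f = τ_a/S_se + τ_m/S_su = 70.931/342 + 127.87/815 = 0.20740 + 0.15690 = 0.3643
n_f = 1/0.3643 = 2.745

2.75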